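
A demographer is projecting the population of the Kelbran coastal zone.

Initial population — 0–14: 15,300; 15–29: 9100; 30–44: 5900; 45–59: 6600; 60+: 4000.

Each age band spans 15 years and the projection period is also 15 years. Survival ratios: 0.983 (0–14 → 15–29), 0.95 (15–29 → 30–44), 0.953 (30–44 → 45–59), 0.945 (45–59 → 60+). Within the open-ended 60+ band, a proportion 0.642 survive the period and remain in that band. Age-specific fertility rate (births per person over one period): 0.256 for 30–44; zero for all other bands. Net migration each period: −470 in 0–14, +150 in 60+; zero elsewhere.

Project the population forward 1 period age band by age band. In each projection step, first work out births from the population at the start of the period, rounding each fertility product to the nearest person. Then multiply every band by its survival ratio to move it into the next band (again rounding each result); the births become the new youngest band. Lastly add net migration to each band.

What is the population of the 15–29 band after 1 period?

15040

(Bands numbered youngest = 1 to oldest = 5.)
After projecting period 1:
Births: 5900 * 0.256 = 1510
Band 2: 15300 * 0.983 = 15040
Band 3: 9100 * 0.95 = 8645
Band 4: 5900 * 0.953 = 5623
Band 5: 6600 * 0.945 + 4000 * 0.642 = 6237 + 2568 = 8805
Net migration: Band 1 − 470 → 1040; Band 5 + 150 → 8955
Population now: 0–14=1040, 15–29=15040, 30–44=8645, 45–59=5623, 60+=8955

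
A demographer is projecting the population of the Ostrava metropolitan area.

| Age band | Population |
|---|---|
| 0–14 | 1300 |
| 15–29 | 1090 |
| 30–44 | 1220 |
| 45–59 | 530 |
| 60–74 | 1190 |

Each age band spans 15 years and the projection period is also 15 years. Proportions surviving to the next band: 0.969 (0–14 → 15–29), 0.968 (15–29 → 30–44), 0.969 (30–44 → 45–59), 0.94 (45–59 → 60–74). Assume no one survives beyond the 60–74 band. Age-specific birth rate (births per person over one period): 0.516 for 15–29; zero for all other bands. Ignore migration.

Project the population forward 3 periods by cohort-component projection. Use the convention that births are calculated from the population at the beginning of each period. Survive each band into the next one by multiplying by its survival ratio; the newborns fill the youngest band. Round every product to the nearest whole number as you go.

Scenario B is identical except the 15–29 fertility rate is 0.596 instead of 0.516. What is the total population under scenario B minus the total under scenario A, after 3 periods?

— Period 1 —
Births: 1090 * 0.516 = 562
15–29: 1300 * 0.969 = 1260
30–44: 1090 * 0.968 = 1055
45–59: 1220 * 0.969 = 1182
60–74: 530 * 0.94 = 498
End of period: [562, 1260, 1055, 1182, 498]
— Period 2 —
Births: 1260 * 0.516 = 650
15–29: 562 * 0.969 = 545
30–44: 1260 * 0.968 = 1220
45–59: 1055 * 0.969 = 1022
60–74: 1182 * 0.94 = 1111
End of period: [650, 545, 1220, 1022, 1111]
— Period 3 —
Births: 545 * 0.516 = 281
15–29: 650 * 0.969 = 630
30–44: 545 * 0.968 = 528
45–59: 1220 * 0.969 = 1182
60–74: 1022 * 0.94 = 961
End of period: [281, 630, 528, 1182, 961]
Scenario A total after 3 periods: 3582
Scenario B projection —
— Period 1 —
Births: 1090 * 0.596 = 650
15–29: 1300 * 0.969 = 1260
30–44: 1090 * 0.968 = 1055
45–59: 1220 * 0.969 = 1182
60–74: 530 * 0.94 = 498
End of period: [650, 1260, 1055, 1182, 498]
— Period 2 —
Births: 1260 * 0.596 = 751
15–29: 650 * 0.969 = 630
30–44: 1260 * 0.968 = 1220
45–59: 1055 * 0.969 = 1022
60–74: 1182 * 0.94 = 1111
End of period: [751, 630, 1220, 1022, 1111]
— Period 3 —
Births: 630 * 0.596 = 375
15–29: 751 * 0.969 = 728
30–44: 630 * 0.968 = 610
45–59: 1220 * 0.969 = 1182
60–74: 1022 * 0.94 = 961
End of period: [375, 728, 610, 1182, 961]
Scenario B total after 3 periods: 3856
Difference B − A = 3856 − 3582 = 274

274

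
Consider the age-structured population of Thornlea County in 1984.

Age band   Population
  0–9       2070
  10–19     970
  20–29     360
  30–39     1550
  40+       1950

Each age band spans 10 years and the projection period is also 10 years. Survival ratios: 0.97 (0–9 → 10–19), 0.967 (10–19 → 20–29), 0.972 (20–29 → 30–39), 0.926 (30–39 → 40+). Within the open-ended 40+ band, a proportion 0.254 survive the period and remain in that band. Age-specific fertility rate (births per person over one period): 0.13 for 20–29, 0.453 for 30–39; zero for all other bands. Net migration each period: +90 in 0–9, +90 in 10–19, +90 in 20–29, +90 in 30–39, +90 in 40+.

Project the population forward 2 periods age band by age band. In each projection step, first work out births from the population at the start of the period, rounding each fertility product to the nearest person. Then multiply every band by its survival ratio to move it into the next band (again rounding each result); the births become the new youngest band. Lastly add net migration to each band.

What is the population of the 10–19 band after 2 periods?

(Groups numbered youngest = 1 to oldest = 5.)
[period 1]
Births: 360 * 0.13 = 47 ; 1550 * 0.453 = 702 — total 749
Group 2: 2070 * 0.97 = 2008
Group 3: 970 * 0.967 = 938
Group 4: 360 * 0.972 = 350
Group 5: 1550 * 0.926 + 1950 * 0.254 = 1435 + 495 = 1930
Net migration: Group 1 + 90 → 839; Group 2 + 90 → 2098; Group 3 + 90 → 1028; Group 4 + 90 → 440; Group 5 + 90 → 2020
Population now: 0–9=839, 10–19=2098, 20–29=1028, 30–39=440, 40+=2020
[period 2]
Births: 1028 * 0.13 = 134 ; 440 * 0.453 = 199 — total 333
Group 2: 839 * 0.97 = 814
Group 3: 2098 * 0.967 = 2029
Group 4: 1028 * 0.972 = 999
Group 5: 440 * 0.926 + 2020 * 0.254 = 407 + 513 = 920
Net migration: Group 1 + 90 → 423; Group 2 + 90 → 904; Group 3 + 90 → 2119; Group 4 + 90 → 1089; Group 5 + 90 → 1010
Population now: 0–9=423, 10–19=904, 20–29=2119, 30–39=1089, 40+=1010

904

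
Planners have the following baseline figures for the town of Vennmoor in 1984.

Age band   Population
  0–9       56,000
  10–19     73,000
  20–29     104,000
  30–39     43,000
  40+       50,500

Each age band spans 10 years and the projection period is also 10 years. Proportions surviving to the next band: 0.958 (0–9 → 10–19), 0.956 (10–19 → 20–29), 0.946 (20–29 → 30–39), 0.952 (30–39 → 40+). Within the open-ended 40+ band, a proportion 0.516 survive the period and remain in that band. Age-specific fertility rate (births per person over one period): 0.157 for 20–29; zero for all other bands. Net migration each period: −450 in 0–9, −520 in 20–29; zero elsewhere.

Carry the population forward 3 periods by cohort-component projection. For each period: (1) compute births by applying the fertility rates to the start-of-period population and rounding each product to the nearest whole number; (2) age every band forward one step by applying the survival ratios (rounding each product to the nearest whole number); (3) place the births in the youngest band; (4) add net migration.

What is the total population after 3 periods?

Period 1:
Births: 104000 × 0.157 = 16328
10–19: 56000 × 0.958 = 53648
20–29: 73000 × 0.956 = 69788
30–39: 104000 × 0.946 = 98384
40+: 43000 × 0.952 + 50500 × 0.516 = 40936 + 26058 = 66994
Net migration: 0–9 − 450 → 15878; 20–29 − 520 → 69268
→ [15878, 53648, 69268, 98384, 66994]
Period 2:
Births: 69268 × 0.157 = 10875
10–19: 15878 × 0.958 = 15211
20–29: 53648 × 0.956 = 51287
30–39: 69268 × 0.946 = 65528
40+: 98384 × 0.952 + 66994 × 0.516 = 93662 + 34569 = 128231
Net migration: 0–9 − 450 → 10425; 20–29 − 520 → 50767
→ [10425, 15211, 50767, 65528, 128231]
Period 3:
Births: 50767 × 0.157 = 7970
10–19: 10425 × 0.958 = 9987
20–29: 15211 × 0.956 = 14542
30–39: 50767 × 0.946 = 48026
40+: 65528 × 0.952 + 128231 × 0.516 = 62383 + 66167 = 128550
Net migration: 0–9 − 450 → 7520; 20–29 − 520 → 14022
→ [7520, 9987, 14022, 48026, 128550]
Total after period 3: 7520 + 9987 + 14022 + 48026 + 128550 = 208105

208105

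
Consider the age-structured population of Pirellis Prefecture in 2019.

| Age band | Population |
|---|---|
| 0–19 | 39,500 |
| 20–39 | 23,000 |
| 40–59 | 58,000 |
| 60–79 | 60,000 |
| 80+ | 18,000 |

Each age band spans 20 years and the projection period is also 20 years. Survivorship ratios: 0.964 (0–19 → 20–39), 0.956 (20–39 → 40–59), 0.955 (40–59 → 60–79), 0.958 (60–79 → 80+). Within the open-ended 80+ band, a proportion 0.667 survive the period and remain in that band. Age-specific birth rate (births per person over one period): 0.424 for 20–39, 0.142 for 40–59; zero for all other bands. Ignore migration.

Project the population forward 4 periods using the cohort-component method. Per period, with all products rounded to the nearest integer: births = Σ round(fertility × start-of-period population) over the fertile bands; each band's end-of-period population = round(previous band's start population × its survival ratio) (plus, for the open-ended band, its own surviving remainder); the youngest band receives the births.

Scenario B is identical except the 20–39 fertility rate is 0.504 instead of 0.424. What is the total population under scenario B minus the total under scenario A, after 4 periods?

9834

(Bands numbered youngest = 1 to oldest = 5.)
Period 1.
Births: 23000 * 0.424 = 9752, 58000 * 0.142 = 8236 → total 17988
Band 2: 39500 * 0.964 = 38078
Band 3: 23000 * 0.956 = 21988
Band 4: 58000 * 0.955 = 55390
Band 5: 60000 * 0.958 + 18000 * 0.667 = 57480 + 12006 = 69486
Population now: 0–19=17988, 20–39=38078, 40–59=21988, 60–79=55390, 80+=69486
Period 2.
Births: 38078 * 0.424 = 16145, 21988 * 0.142 = 3122 → total 19267
Band 2: 17988 * 0.964 = 17340
Band 3: 38078 * 0.956 = 36403
Band 4: 21988 * 0.955 = 20999
Band 5: 55390 * 0.958 + 69486 * 0.667 = 53064 + 46347 = 99411
Population now: 0–19=19267, 20–39=17340, 40–59=36403, 60–79=20999, 80+=99411
Period 3.
Births: 17340 * 0.424 = 7352, 36403 * 0.142 = 5169 → total 12521
Band 2: 19267 * 0.964 = 18573
Band 3: 17340 * 0.956 = 16577
Band 4: 36403 * 0.955 = 34765
Band 5: 20999 * 0.958 + 99411 * 0.667 = 20117 + 66307 = 86424
Population now: 0–19=12521, 20–39=18573, 40–59=16577, 60–79=34765, 80+=86424
Period 4.
Births: 18573 * 0.424 = 7875, 16577 * 0.142 = 2354 → total 10229
Band 2: 12521 * 0.964 = 12070
Band 3: 18573 * 0.956 = 17756
Band 4: 16577 * 0.955 = 15831
Band 5: 34765 * 0.958 + 86424 * 0.667 = 33305 + 57645 = 90950
Population now: 0–19=10229, 20–39=12070, 40–59=17756, 60–79=15831, 80+=90950
Scenario A total after 4 periods: 146836
Scenario B projection —
Period 1.
Births: 23000 * 0.504 = 11592, 58000 * 0.142 = 8236 → total 19828
Band 2: 39500 * 0.964 = 38078
Band 3: 23000 * 0.956 = 21988
Band 4: 58000 * 0.955 = 55390
Band 5: 60000 * 0.958 + 18000 * 0.667 = 57480 + 12006 = 69486
Population now: 0–19=19828, 20–39=38078, 40–59=21988, 60–79=55390, 80+=69486
Period 2.
Births: 38078 * 0.504 = 19191, 21988 * 0.142 = 3122 → total 22313
Band 2: 19828 * 0.964 = 19114
Band 3: 38078 * 0.956 = 36403
Band 4: 21988 * 0.955 = 20999
Band 5: 55390 * 0.958 + 69486 * 0.667 = 53064 + 46347 = 99411
Population now: 0–19=22313, 20–39=19114, 40–59=36403, 60–79=20999, 80+=99411
Period 3.
Births: 19114 * 0.504 = 9633, 36403 * 0.142 = 5169 → total 14802
Band 2: 22313 * 0.964 = 21510
Band 3: 19114 * 0.956 = 18273
Band 4: 36403 * 0.955 = 34765
Band 5: 20999 * 0.958 + 99411 * 0.667 = 20117 + 66307 = 86424
Population now: 0–19=14802, 20–39=21510, 40–59=18273, 60–79=34765, 80+=86424
Period 4.
Births: 21510 * 0.504 = 10841, 18273 * 0.142 = 2595 → total 13436
Band 2: 14802 * 0.964 = 14269
Band 3: 21510 * 0.956 = 20564
Band 4: 18273 * 0.955 = 17451
Band 5: 34765 * 0.958 + 86424 * 0.667 = 33305 + 57645 = 90950
Population now: 0–19=13436, 20–39=14269, 40–59=20564, 60–79=17451, 80+=90950
Scenario B total after 4 periods: 156670
Difference B − A = 156670 − 146836 = 9834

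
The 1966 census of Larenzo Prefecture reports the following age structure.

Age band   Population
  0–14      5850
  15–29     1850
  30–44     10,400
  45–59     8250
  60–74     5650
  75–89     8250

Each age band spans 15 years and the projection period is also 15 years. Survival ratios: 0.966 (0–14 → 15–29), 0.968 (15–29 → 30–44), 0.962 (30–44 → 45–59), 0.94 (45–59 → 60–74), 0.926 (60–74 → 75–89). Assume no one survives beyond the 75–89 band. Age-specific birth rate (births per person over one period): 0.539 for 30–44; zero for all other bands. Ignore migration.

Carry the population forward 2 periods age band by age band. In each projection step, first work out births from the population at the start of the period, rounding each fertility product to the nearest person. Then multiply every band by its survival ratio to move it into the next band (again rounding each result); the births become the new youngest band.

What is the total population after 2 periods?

Let group 1 be 0–14 through group 6 = 75–89.
[period 1]
Births: 10400 × 0.539 = 5606
Group 2: 5850 × 0.966 = 5651
Group 3: 1850 × 0.968 = 1791
Group 4: 10400 × 0.962 = 10005
Group 5: 8250 × 0.94 = 7755
Group 6: 5650 × 0.926 = 5232
End of period: [5606, 5651, 1791, 10005, 7755, 5232]
[period 2]
Births: 1791 × 0.539 = 965
Group 2: 5606 × 0.966 = 5415
Group 3: 5651 × 0.968 = 5470
Group 4: 1791 × 0.962 = 1723
Group 5: 10005 × 0.94 = 9405
Group 6: 7755 × 0.926 = 7181
End of period: [965, 5415, 5470, 1723, 9405, 7181]
Total after period 2: 965 + 5415 + 5470 + 1723 + 9405 + 7181 = 30159

30159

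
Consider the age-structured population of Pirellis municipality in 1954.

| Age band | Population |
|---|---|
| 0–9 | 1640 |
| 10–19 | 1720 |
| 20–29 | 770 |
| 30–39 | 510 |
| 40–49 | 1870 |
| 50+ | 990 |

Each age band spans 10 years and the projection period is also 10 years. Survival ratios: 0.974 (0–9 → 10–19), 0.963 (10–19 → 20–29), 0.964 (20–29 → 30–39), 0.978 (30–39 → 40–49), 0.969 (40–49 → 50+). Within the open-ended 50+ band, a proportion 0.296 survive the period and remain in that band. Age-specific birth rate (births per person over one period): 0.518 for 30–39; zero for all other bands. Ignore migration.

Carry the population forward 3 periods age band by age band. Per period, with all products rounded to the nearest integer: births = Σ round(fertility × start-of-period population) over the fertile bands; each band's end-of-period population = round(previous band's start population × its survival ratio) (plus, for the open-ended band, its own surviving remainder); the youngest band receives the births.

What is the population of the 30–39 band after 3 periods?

1483

— Period 1 —
Births: 510 × 0.518 = 264
10–19: 1640 × 0.974 = 1597
20–29: 1720 × 0.963 = 1656
30–39: 770 × 0.964 = 742
40–49: 510 × 0.978 = 499
50+: 1870 × 0.969 + 990 × 0.296 = 1812 + 293 = 2105
→ [264, 1597, 1656, 742, 499, 2105]
— Period 2 —
Births: 742 × 0.518 = 384
10–19: 264 × 0.974 = 257
20–29: 1597 × 0.963 = 1538
30–39: 1656 × 0.964 = 1596
40–49: 742 × 0.978 = 726
50+: 499 × 0.969 + 2105 × 0.296 = 484 + 623 = 1107
→ [384, 257, 1538, 1596, 726, 1107]
— Period 3 —
Births: 1596 × 0.518 = 827
10–19: 384 × 0.974 = 374
20–29: 257 × 0.963 = 247
30–39: 1538 × 0.964 = 1483
40–49: 1596 × 0.978 = 1561
50+: 726 × 0.969 + 1107 × 0.296 = 703 + 328 = 1031
→ [827, 374, 247, 1483, 1561, 1031]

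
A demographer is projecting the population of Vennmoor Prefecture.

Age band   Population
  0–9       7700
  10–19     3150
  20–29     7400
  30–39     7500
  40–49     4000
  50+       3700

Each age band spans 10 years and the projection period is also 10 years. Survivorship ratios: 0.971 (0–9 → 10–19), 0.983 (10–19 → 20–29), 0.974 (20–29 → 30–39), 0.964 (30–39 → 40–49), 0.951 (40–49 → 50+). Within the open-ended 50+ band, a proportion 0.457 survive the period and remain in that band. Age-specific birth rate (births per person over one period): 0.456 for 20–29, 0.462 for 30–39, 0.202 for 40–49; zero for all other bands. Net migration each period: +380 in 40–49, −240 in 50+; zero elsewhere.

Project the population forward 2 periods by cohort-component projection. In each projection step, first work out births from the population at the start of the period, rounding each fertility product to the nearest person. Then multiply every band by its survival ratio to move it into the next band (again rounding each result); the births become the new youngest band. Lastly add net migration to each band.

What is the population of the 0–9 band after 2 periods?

6279

— Period 1 —
Births: 7400 × 0.456 = 3374, 7500 × 0.462 = 3465, 4000 × 0.202 = 808 → 7647
10–19: 7700 × 0.971 = 7477
20–29: 3150 × 0.983 = 3096
30–39: 7400 × 0.974 = 7208
40–49: 7500 × 0.964 = 7230
50+: 4000 × 0.951 + 3700 × 0.457 = 3804 + 1691 = 5495
Net migration: 40–49 + 380 → 7610; 50+ − 240 → 5255
Giving 7647 / 7477 / 3096 / 7208 / 7610 / 5255.
— Period 2 —
Births: 3096 × 0.456 = 1412, 7208 × 0.462 = 3330, 7610 × 0.202 = 1537 → 6279
10–19: 7647 × 0.971 = 7425
20–29: 7477 × 0.983 = 7350
30–39: 3096 × 0.974 = 3016
40–49: 7208 × 0.964 = 6949
50+: 7610 × 0.951 + 5255 × 0.457 = 7237 + 2402 = 9639
Net migration: 40–49 + 380 → 7329; 50+ − 240 → 9399
Giving 6279 / 7425 / 7350 / 3016 / 7329 / 9399.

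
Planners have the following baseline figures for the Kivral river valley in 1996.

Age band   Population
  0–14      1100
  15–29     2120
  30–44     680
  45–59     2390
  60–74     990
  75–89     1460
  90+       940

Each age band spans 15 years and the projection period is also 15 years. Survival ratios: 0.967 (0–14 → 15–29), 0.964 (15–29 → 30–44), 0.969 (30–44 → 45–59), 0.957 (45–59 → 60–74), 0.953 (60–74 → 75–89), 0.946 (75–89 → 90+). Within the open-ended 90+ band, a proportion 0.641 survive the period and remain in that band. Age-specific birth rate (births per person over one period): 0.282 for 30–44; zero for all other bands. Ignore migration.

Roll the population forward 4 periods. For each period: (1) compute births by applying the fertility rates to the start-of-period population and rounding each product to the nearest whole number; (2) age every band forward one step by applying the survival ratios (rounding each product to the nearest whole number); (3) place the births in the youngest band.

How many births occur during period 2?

576

Let band 1 be 0–14 through band 7 = 90+.
Period 1.
Births: 680 × 0.282 = 192
Band 2: 1100 × 0.967 = 1064
Band 3: 2120 × 0.964 = 2044
Band 4: 680 × 0.969 = 659
Band 5: 2390 × 0.957 = 2287
Band 6: 990 × 0.953 = 943
Band 7: 1460 × 0.946 + 940 × 0.641 = 1381 + 603 = 1984
→ [192, 1064, 2044, 659, 2287, 943, 1984]
Period 2.
Births: 2044 × 0.282 = 576
Band 2: 192 × 0.967 = 186
Band 3: 1064 × 0.964 = 1026
Band 4: 2044 × 0.969 = 1981
Band 5: 659 × 0.957 = 631
Band 6: 2287 × 0.953 = 2180
Band 7: 943 × 0.946 + 1984 × 0.641 = 892 + 1272 = 2164
→ [576, 186, 1026, 1981, 631, 2180, 2164]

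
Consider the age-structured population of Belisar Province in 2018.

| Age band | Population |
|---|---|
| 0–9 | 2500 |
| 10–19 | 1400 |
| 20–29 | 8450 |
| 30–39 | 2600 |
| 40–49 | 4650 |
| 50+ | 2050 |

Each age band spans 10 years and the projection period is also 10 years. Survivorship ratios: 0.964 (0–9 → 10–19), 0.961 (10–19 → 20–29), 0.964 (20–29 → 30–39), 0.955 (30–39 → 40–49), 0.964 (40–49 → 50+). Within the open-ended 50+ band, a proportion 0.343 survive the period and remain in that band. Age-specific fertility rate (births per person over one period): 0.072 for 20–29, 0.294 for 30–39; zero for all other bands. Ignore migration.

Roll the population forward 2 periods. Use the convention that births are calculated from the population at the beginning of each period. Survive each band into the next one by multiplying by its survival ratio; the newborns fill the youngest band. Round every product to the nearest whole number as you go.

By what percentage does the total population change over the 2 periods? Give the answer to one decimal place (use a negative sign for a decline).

-10.5

After projecting period 1:
Births: 8450 * 0.072 = 608, 2600 * 0.294 = 764 ⇒ total 1372
10–19: 2500 * 0.964 = 2410
20–29: 1400 * 0.961 = 1345
30–39: 8450 * 0.964 = 8146
40–49: 2600 * 0.955 = 2483
50+: 4650 * 0.964 + 2050 * 0.343 = 4483 + 703 = 5186
→ [1372, 2410, 1345, 8146, 2483, 5186]
After projecting period 2:
Births: 1345 * 0.072 = 97, 8146 * 0.294 = 2395 ⇒ total 2492
10–19: 1372 * 0.964 = 1323
20–29: 2410 * 0.961 = 2316
30–39: 1345 * 0.964 = 1297
40–49: 8146 * 0.955 = 7779
50+: 2483 * 0.964 + 5186 * 0.343 = 2394 + 1779 = 4173
→ [2492, 1323, 2316, 1297, 7779, 4173]
Total: 21650 → 19380; change = -2270; percentage change = -10.5%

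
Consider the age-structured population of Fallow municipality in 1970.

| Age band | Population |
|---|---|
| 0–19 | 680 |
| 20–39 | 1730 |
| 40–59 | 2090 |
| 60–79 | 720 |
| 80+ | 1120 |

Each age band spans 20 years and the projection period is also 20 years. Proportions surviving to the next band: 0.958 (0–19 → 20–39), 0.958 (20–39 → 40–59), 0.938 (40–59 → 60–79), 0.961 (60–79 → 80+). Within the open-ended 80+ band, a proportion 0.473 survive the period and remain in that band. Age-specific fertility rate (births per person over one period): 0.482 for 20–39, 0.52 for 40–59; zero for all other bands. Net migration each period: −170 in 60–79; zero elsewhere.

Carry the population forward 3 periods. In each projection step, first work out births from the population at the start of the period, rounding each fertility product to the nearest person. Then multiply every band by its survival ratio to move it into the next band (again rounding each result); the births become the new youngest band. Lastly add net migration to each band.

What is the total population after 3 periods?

Let band 1 be 0–19 through band 5 = 80+.
Period 1.
Births: 1730 * 0.482 = 834  |  2090 * 0.52 = 1087 → 1921
Band 2: 680 * 0.958 = 651
Band 3: 1730 * 0.958 = 1657
Band 4: 2090 * 0.938 = 1960
Band 5: 720 * 0.961 + 1120 * 0.473 = 692 + 530 = 1222
Net migration: Band 4 − 170 → 1790
End of period: [1921, 651, 1657, 1790, 1222]
Period 2.
Births: 651 * 0.482 = 314  |  1657 * 0.52 = 862 → 1176
Band 2: 1921 * 0.958 = 1840
Band 3: 651 * 0.958 = 624
Band 4: 1657 * 0.938 = 1554
Band 5: 1790 * 0.961 + 1222 * 0.473 = 1720 + 578 = 2298
Net migration: Band 4 − 170 → 1384
End of period: [1176, 1840, 624, 1384, 2298]
Period 3.
Births: 1840 * 0.482 = 887  |  624 * 0.52 = 324 → 1211
Band 2: 1176 * 0.958 = 1127
Band 3: 1840 * 0.958 = 1763
Band 4: 624 * 0.938 = 585
Band 5: 1384 * 0.961 + 2298 * 0.473 = 1330 + 1087 = 2417
Net migration: Band 4 − 170 → 415
End of period: [1211, 1127, 1763, 415, 2417]
Total after period 3: 1211 + 1127 + 1763 + 415 + 2417 = 6933

6933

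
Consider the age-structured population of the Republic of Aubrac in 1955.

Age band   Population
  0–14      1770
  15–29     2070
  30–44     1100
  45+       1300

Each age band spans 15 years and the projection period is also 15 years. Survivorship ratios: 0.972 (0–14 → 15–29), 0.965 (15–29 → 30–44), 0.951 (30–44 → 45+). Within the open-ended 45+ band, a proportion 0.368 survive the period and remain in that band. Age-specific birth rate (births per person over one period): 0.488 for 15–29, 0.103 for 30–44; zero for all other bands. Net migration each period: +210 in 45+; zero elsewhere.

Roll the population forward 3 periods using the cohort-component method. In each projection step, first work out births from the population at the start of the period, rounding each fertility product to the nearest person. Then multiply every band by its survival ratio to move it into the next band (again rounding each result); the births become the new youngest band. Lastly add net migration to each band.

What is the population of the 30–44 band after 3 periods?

Period 1.
Births: 2070 × 0.488 = 1010, 1100 × 0.103 = 113 → total 1123
15–29: 1770 × 0.972 = 1720
30–44: 2070 × 0.965 = 1998
45+: 1100 × 0.951 + 1300 × 0.368 = 1046 + 478 = 1524
Net migration: 45+ + 210 → 1734
→ [1123, 1720, 1998, 1734]
Period 2.
Births: 1720 × 0.488 = 839, 1998 × 0.103 = 206 → total 1045
15–29: 1123 × 0.972 = 1092
30–44: 1720 × 0.965 = 1660
45+: 1998 × 0.951 + 1734 × 0.368 = 1900 + 638 = 2538
Net migration: 45+ + 210 → 2748
→ [1045, 1092, 1660, 2748]
Period 3.
Births: 1092 × 0.488 = 533, 1660 × 0.103 = 171 → total 704
15–29: 1045 × 0.972 = 1016
30–44: 1092 × 0.965 = 1054
45+: 1660 × 0.951 + 2748 × 0.368 = 1579 + 1011 = 2590
Net migration: 45+ + 210 → 2800
→ [704, 1016, 1054, 2800]

1054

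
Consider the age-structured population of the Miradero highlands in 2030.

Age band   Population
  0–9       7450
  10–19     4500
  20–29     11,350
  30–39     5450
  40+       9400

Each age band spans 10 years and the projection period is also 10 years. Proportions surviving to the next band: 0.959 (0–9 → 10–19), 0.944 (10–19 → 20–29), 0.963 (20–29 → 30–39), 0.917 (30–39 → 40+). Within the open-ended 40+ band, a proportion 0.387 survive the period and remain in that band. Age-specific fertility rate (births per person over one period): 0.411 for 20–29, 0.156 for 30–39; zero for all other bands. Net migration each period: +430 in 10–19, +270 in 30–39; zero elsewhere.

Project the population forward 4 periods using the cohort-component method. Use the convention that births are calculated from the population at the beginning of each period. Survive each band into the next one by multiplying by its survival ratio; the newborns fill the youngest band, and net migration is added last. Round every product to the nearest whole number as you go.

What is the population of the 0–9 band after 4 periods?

Numbering the bands 1..5 from youngest to oldest:
After projecting period 1:
Births: 11350 × 0.411 = 4665  |  5450 × 0.156 = 850 → total 5515
Band 2: 7450 × 0.959 = 7145
Band 3: 4500 × 0.944 = 4248
Band 4: 11350 × 0.963 = 10930
Band 5: 5450 × 0.917 + 9400 × 0.387 = 4998 + 3638 = 8636
Net migration: Band 2 + 430 → 7575; Band 4 + 270 → 11200
Giving 5515 / 7575 / 4248 / 11200 / 8636.
After projecting period 2:
Births: 4248 × 0.411 = 1746  |  11200 × 0.156 = 1747 → total 3493
Band 2: 5515 × 0.959 = 5289
Band 3: 7575 × 0.944 = 7151
Band 4: 4248 × 0.963 = 4091
Band 5: 11200 × 0.917 + 8636 × 0.387 = 10270 + 3342 = 13612
Net migration: Band 2 + 430 → 5719; Band 4 + 270 → 4361
Giving 3493 / 5719 / 7151 / 4361 / 13612.
After projecting period 3:
Births: 7151 × 0.411 = 2939  |  4361 × 0.156 = 680 → total 3619
Band 2: 3493 × 0.959 = 3350
Band 3: 5719 × 0.944 = 5399
Band 4: 7151 × 0.963 = 6886
Band 5: 4361 × 0.917 + 13612 × 0.387 = 3999 + 5268 = 9267
Net migration: Band 2 + 430 → 3780; Band 4 + 270 → 7156
Giving 3619 / 3780 / 5399 / 7156 / 9267.
After projecting period 4:
Births: 5399 × 0.411 = 2219  |  7156 × 0.156 = 1116 → total 3335
Band 2: 3619 × 0.959 = 3471
Band 3: 3780 × 0.944 = 3568
Band 4: 5399 × 0.963 = 5199
Band 5: 7156 × 0.917 + 9267 × 0.387 = 6562 + 3586 = 10148
Net migration: Band 2 + 430 → 3901; Band 4 + 270 → 5469
Giving 3335 / 3901 / 3568 / 5469 / 10148.

3335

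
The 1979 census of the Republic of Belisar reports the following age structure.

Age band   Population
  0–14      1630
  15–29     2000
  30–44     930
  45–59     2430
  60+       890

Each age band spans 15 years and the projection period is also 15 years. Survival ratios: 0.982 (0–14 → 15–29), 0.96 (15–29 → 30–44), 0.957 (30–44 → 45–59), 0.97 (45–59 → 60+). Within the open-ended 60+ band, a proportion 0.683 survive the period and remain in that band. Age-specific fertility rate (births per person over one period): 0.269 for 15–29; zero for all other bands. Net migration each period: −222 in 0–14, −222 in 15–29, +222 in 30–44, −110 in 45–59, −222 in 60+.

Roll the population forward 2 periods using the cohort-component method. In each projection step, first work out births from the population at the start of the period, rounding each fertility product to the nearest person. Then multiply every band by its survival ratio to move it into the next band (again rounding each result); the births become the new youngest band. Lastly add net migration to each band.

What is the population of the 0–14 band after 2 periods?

149

— Period 1 —
Births: 2000 × 0.269 = 538
15–29: 1630 × 0.982 = 1601
30–44: 2000 × 0.96 = 1920
45–59: 930 × 0.957 = 890
60+: 2430 × 0.97 + 890 × 0.683 = 2357 + 608 = 2965
Net migration: 0–14 − 222 → 316; 15–29 − 222 → 1379; 30–44 + 222 → 2142; 45–59 − 110 → 780; 60+ − 222 → 2743
Population now: 0–14=316, 15–29=1379, 30–44=2142, 45–59=780, 60+=2743
— Period 2 —
Births: 1379 × 0.269 = 371
15–29: 316 × 0.982 = 310
30–44: 1379 × 0.96 = 1324
45–59: 2142 × 0.957 = 2050
60+: 780 × 0.97 + 2743 × 0.683 = 757 + 1873 = 2630
Net migration: 0–14 − 222 → 149; 15–29 − 222 → 88; 30–44 + 222 → 1546; 45–59 − 110 → 1940; 60+ − 222 → 2408
Population now: 0–14=149, 15–29=88, 30–44=1546, 45–59=1940, 60+=2408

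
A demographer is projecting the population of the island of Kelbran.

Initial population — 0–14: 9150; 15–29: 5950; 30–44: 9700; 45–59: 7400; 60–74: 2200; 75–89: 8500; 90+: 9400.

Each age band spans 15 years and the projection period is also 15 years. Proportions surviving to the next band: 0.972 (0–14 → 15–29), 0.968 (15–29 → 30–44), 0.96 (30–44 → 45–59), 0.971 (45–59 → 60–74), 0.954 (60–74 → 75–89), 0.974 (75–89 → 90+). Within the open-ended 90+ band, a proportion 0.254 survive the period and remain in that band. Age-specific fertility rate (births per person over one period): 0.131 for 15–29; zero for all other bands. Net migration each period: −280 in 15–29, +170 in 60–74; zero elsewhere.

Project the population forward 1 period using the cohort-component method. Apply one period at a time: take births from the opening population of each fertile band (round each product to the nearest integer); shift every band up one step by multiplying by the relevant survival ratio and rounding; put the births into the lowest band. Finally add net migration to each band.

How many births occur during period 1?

779

Period 1.
Births: 5950 × 0.131 = 779
15–29: 9150 × 0.972 = 8894
30–44: 5950 × 0.968 = 5760
45–59: 9700 × 0.96 = 9312
60–74: 7400 × 0.971 = 7185
75–89: 2200 × 0.954 = 2099
90+: 8500 × 0.974 + 9400 × 0.254 = 8279 + 2388 = 10667
Net migration: 15–29 − 280 → 8614; 60–74 + 170 → 7355
→ [779, 8614, 5760, 9312, 7355, 2099, 10667]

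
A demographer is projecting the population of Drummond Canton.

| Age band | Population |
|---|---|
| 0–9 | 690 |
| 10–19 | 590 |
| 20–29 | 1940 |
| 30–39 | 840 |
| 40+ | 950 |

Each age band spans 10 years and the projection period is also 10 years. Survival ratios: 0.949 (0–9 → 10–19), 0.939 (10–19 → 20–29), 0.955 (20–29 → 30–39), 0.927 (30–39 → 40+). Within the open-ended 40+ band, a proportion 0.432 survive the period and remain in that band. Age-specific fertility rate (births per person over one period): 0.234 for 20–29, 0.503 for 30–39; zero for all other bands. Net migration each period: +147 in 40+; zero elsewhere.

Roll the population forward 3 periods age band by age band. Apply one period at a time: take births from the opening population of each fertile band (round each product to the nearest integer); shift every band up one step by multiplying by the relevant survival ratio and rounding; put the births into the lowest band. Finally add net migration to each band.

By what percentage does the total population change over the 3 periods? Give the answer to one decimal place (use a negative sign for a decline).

-10.6

[period 1]
Births: 1940 × 0.234 = 454  |  840 × 0.503 = 423 → 877
10–19: 690 × 0.949 = 655
20–29: 590 × 0.939 = 554
30–39: 1940 × 0.955 = 1853
40+: 840 × 0.927 + 950 × 0.432 = 779 + 410 = 1189
Net migration: 40+ + 147 → 1336
Population now: 0–9=877, 10–19=655, 20–29=554, 30–39=1853, 40+=1336
[period 2]
Births: 554 × 0.234 = 130  |  1853 × 0.503 = 932 → 1062
10–19: 877 × 0.949 = 832
20–29: 655 × 0.939 = 615
30–39: 554 × 0.955 = 529
40+: 1853 × 0.927 + 1336 × 0.432 = 1718 + 577 = 2295
Net migration: 40+ + 147 → 2442
Population now: 0–9=1062, 10–19=832, 20–29=615, 30–39=529, 40+=2442
[period 3]
Births: 615 × 0.234 = 144  |  529 × 0.503 = 266 → 410
10–19: 1062 × 0.949 = 1008
20–29: 832 × 0.939 = 781
30–39: 615 × 0.955 = 587
40+: 529 × 0.927 + 2442 × 0.432 = 490 + 1055 = 1545
Net migration: 40+ + 147 → 1692
Population now: 0–9=410, 10–19=1008, 20–29=781, 30–39=587, 40+=1692
Total: 5010 → 4478; change = -532; percentage change = -10.6%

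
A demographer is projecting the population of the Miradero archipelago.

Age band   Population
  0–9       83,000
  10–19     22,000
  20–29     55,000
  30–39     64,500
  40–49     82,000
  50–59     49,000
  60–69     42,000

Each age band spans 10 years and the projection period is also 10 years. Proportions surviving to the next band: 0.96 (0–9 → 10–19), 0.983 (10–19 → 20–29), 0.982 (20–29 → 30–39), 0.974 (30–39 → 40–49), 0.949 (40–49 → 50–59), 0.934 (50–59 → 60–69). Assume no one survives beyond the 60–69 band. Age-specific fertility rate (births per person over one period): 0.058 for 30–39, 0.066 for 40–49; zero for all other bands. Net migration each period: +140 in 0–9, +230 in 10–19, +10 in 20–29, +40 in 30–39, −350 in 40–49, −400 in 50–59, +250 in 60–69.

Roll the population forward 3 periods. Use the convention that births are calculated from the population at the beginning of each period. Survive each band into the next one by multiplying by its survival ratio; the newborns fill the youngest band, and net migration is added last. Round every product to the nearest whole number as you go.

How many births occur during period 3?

— Period 1 —
Births: 64500 * 0.058 = 3741  |  82000 * 0.066 = 5412 — total 9153
10–19: 83000 * 0.96 = 79680
20–29: 22000 * 0.983 = 21626
30–39: 55000 * 0.982 = 54010
40–49: 64500 * 0.974 = 62823
50–59: 82000 * 0.949 = 77818
60–69: 49000 * 0.934 = 45766
Net migration: 0–9 + 140 → 9293; 10–19 + 230 → 79910; 20–29 + 10 → 21636; 30–39 + 40 → 54050; 40–49 − 350 → 62473; 50–59 − 400 → 77418; 60–69 + 250 → 46016
→ [9293, 79910, 21636, 54050, 62473, 77418, 46016]
— Period 2 —
Births: 54050 * 0.058 = 3135  |  62473 * 0.066 = 4123 — total 7258
10–19: 9293 * 0.96 = 8921
20–29: 79910 * 0.983 = 78552
30–39: 21636 * 0.982 = 21247
40–49: 54050 * 0.974 = 52645
50–59: 62473 * 0.949 = 59287
60–69: 77418 * 0.934 = 72308
Net migration: 0–9 + 140 → 7398; 10–19 + 230 → 9151; 20–29 + 10 → 78562; 30–39 + 40 → 21287; 40–49 − 350 → 52295; 50–59 − 400 → 58887; 60–69 + 250 → 72558
→ [7398, 9151, 78562, 21287, 52295, 58887, 72558]
— Period 3 —
Births: 21287 * 0.058 = 1235  |  52295 * 0.066 = 3451 — total 4686
10–19: 7398 * 0.96 = 7102
20–29: 9151 * 0.983 = 8995
30–39: 78562 * 0.982 = 77148
40–49: 21287 * 0.974 = 20734
50–59: 52295 * 0.949 = 49628
60–69: 58887 * 0.934 = 55000
Net migration: 0–9 + 140 → 4826; 10–19 + 230 → 7332; 20–29 + 10 → 9005; 30–39 + 40 → 77188; 40–49 − 350 → 20384; 50–59 − 400 → 49228; 60–69 + 250 → 55250
→ [4826, 7332, 9005, 77188, 20384, 49228, 55250]

4686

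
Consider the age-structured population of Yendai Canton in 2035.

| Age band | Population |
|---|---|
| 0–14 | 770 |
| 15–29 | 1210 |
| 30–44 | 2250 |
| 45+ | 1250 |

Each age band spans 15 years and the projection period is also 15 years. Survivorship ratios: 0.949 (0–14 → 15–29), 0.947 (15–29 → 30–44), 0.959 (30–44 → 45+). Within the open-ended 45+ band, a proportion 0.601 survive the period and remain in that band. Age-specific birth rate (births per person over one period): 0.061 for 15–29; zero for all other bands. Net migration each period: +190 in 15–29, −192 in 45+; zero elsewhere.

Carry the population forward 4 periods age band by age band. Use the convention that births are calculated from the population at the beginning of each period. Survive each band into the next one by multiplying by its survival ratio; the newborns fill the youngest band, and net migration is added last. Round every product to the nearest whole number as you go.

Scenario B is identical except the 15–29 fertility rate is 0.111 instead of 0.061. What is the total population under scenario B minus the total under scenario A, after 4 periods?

— Period 1 —
Births: 1210 * 0.061 = 74
15–29: 770 * 0.949 = 731
30–44: 1210 * 0.947 = 1146
45+: 2250 * 0.959 + 1250 * 0.601 = 2158 + 751 = 2909
Net migration: 15–29 + 190 → 921; 45+ − 192 → 2717
→ [74, 921, 1146, 2717]
— Period 2 —
Births: 921 * 0.061 = 56
15–29: 74 * 0.949 = 70
30–44: 921 * 0.947 = 872
45+: 1146 * 0.959 + 2717 * 0.601 = 1099 + 1633 = 2732
Net migration: 15–29 + 190 → 260; 45+ − 192 → 2540
→ [56, 260, 872, 2540]
— Period 3 —
Births: 260 * 0.061 = 16
15–29: 56 * 0.949 = 53
30–44: 260 * 0.947 = 246
45+: 872 * 0.959 + 2540 * 0.601 = 836 + 1527 = 2363
Net migration: 15–29 + 190 → 243; 45+ − 192 → 2171
→ [16, 243, 246, 2171]
— Period 4 —
Births: 243 * 0.061 = 15
15–29: 16 * 0.949 = 15
30–44: 243 * 0.947 = 230
45+: 246 * 0.959 + 2171 * 0.601 = 236 + 1305 = 1541
Net migration: 15–29 + 190 → 205; 45+ − 192 → 1349
→ [15, 205, 230, 1349]
Scenario A total after 4 periods: 1799
Scenario B projection —
— Period 1 —
Births: 1210 * 0.111 = 134
15–29: 770 * 0.949 = 731
30–44: 1210 * 0.947 = 1146
45+: 2250 * 0.959 + 1250 * 0.601 = 2158 + 751 = 2909
Net migration: 15–29 + 190 → 921; 45+ − 192 → 2717
→ [134, 921, 1146, 2717]
— Period 2 —
Births: 921 * 0.111 = 102
15–29: 134 * 0.949 = 127
30–44: 921 * 0.947 = 872
45+: 1146 * 0.959 + 2717 * 0.601 = 1099 + 1633 = 2732
Net migration: 15–29 + 190 → 317; 45+ − 192 → 2540
→ [102, 317, 872, 2540]
— Period 3 —
Births: 317 * 0.111 = 35
15–29: 102 * 0.949 = 97
30–44: 317 * 0.947 = 300
45+: 872 * 0.959 + 2540 * 0.601 = 836 + 1527 = 2363
Net migration: 15–29 + 190 → 287; 45+ − 192 → 2171
→ [35, 287, 300, 2171]
— Period 4 —
Births: 287 * 0.111 = 32
15–29: 35 * 0.949 = 33
30–44: 287 * 0.947 = 272
45+: 300 * 0.959 + 2171 * 0.601 = 288 + 1305 = 1593
Net migration: 15–29 + 190 → 223; 45+ − 192 → 1401
→ [32, 223, 272, 1401]
Scenario B total after 4 periods: 1928
Difference B − A = 1928 − 1799 = 129

129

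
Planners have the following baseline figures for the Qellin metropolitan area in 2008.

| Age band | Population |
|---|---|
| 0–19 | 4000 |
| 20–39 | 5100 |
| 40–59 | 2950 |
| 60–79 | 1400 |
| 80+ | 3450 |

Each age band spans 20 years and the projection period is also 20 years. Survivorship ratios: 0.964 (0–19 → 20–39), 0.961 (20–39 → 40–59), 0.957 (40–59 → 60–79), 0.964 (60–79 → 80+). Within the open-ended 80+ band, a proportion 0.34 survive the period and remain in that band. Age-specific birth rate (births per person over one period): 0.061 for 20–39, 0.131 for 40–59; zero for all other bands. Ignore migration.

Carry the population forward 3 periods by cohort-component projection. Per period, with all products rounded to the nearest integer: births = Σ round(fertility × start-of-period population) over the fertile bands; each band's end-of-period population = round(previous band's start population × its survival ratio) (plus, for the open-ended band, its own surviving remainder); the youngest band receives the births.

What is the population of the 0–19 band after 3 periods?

526

Call the groups 1 to 5, youngest first.
After projecting period 1:
Births: 5100 × 0.061 = 311  |  2950 × 0.131 = 386 → 697
Group 2: 4000 × 0.964 = 3856
Group 3: 5100 × 0.961 = 4901
Group 4: 2950 × 0.957 = 2823
Group 5: 1400 × 0.964 + 3450 × 0.34 = 1350 + 1173 = 2523
→ [697, 3856, 4901, 2823, 2523]
After projecting period 2:
Births: 3856 × 0.061 = 235  |  4901 × 0.131 = 642 → 877
Group 2: 697 × 0.964 = 672
Group 3: 3856 × 0.961 = 3706
Group 4: 4901 × 0.957 = 4690
Group 5: 2823 × 0.964 + 2523 × 0.34 = 2721 + 858 = 3579
→ [877, 672, 3706, 4690, 3579]
After projecting period 3:
Births: 672 × 0.061 = 41  |  3706 × 0.131 = 485 → 526
Group 2: 877 × 0.964 = 845
Group 3: 672 × 0.961 = 646
Group 4: 3706 × 0.957 = 3547
Group 5: 4690 × 0.964 + 3579 × 0.34 = 4521 + 1217 = 5738
→ [526, 845, 646, 3547, 5738]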